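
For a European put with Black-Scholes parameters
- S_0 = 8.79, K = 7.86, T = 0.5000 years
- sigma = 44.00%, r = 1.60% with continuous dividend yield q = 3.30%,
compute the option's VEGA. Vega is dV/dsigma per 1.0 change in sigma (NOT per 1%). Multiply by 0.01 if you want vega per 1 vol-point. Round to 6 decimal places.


Answer: Vega = 2.165585

Derivation:
d1 = 0.4876726006; d2 = 0.1765456168
phi(d1) = 0.3542151380; exp(-qT) = 0.9836353794; exp(-rT) = 0.9920319148
Vega = S * exp(-qT) * phi(d1) * sqrt(T) = 8.7900 * 0.9836353794 * 0.3542151380 * 0.7071067812 = 2.165585


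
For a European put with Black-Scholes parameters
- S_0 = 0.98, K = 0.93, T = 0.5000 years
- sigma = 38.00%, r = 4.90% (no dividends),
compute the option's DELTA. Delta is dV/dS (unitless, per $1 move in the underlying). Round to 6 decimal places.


Answer: Delta = -0.337088

Derivation:
d1 = 0.4204233085; d2 = 0.1517227317
phi(d1) = 0.3651977058; exp(-qT) = 1.0000000000; exp(-rT) = 0.9757976889
N(-d1) = 0.3370881218
Delta = -exp(-qT) * N(-d1) = -1.0000000000 * 0.3370881218 = -0.337088


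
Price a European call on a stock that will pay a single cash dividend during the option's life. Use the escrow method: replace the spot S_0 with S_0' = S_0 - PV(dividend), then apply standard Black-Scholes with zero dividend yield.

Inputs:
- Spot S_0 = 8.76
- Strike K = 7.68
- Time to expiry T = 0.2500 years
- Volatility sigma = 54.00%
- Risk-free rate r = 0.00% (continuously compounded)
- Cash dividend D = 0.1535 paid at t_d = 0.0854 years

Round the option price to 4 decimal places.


PV(D) = D * exp(-r * t_d) = 0.1535 * 1.00000000 = 0.15350000
S_0' = S_0 - PV(D) = 8.7600 - 0.15350000 = 8.60650000
d1 = (ln(S_0'/K) + (r + sigma^2/2)*T) / (sigma*sqrt(T)) = 0.55684513
d2 = d1 - sigma*sqrt(T) = 0.28684513
exp(-rT) = 1.00000000
N(d1) = 0.71118338; N(d2) = 0.61288455
C = S_0' * N(d1) - K * exp(-rT) * N(d2) = 8.60650000 * 0.71118338 - 7.6800 * 1.00000000 * 0.61288455 = 1.4138

Answer: Price = 1.4138


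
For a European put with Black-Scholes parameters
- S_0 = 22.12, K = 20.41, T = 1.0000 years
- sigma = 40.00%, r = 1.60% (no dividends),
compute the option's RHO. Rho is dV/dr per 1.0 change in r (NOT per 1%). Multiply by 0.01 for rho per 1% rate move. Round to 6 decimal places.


Answer: Rho = -9.713426

Derivation:
d1 = 0.4411429996; d2 = 0.0411429996
phi(d1) = 0.3619525670; exp(-qT) = 1.0000000000; exp(-rT) = 0.9841273201
N(-d2) = 0.4835909474
Rho = -K*T*exp(-rT)*N(-d2) = -20.4100 * 1.0000 * 0.9841273201 * 0.4835909474 = -9.713426


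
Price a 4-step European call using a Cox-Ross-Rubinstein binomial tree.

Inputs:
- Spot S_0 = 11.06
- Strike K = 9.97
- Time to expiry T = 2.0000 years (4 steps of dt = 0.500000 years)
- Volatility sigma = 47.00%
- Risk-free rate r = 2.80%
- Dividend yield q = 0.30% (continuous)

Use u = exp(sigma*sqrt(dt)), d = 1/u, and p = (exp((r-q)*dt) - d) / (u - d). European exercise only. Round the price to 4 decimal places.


dt = T/N = 0.500000
u = exp(sigma*sqrt(dt)) = 1.394227; d = 1/u = 0.717243
p = (exp((r-q)*dt) - d) / (u - d) = 0.436251
Discount per step: exp(-r*dt) = 0.986098
Stock lattice S(k, i) with i counting down-moves:
  k=0: S(0,0) = 11.0600
  k=1: S(1,0) = 15.4202; S(1,1) = 7.9327
  k=2: S(2,0) = 21.4992; S(2,1) = 11.0600; S(2,2) = 5.6897
  k=3: S(3,0) = 29.9748; S(3,1) = 15.4202; S(3,2) = 7.9327; S(3,3) = 4.0809
  k=4: S(4,0) = 41.7916; S(4,1) = 21.4992; S(4,2) = 11.0600; S(4,3) = 5.6897; S(4,4) = 2.9270
Terminal payoffs V(N, i) = max(S_T - K, 0):
  V(4,0) = 31.821616; V(4,1) = 11.529192; V(4,2) = 1.090000; V(4,3) = 0.000000; V(4,4) = 0.000000
Backward induction: V(k, i) = exp(-r*dt) * [p * V(k+1, i) + (1-p) * V(k+1, i+1)].
  V(3,0) = exp(-r*dt) * [p*31.821616 + (1-p)*11.529192] = 20.098435
  V(3,1) = exp(-r*dt) * [p*11.529192 + (1-p)*1.090000] = 5.565646
  V(3,2) = exp(-r*dt) * [p*1.090000 + (1-p)*0.000000] = 0.468903
  V(3,3) = exp(-r*dt) * [p*0.000000 + (1-p)*0.000000] = 0.000000
  V(2,0) = exp(-r*dt) * [p*20.098435 + (1-p)*5.565646] = 11.740079
  V(2,1) = exp(-r*dt) * [p*5.565646 + (1-p)*0.468903] = 2.654934
  V(2,2) = exp(-r*dt) * [p*0.468903 + (1-p)*0.000000] = 0.201716
  V(1,0) = exp(-r*dt) * [p*11.740079 + (1-p)*2.654934] = 6.526331
  V(1,1) = exp(-r*dt) * [p*2.654934 + (1-p)*0.201716] = 1.254253
  V(0,0) = exp(-r*dt) * [p*6.526331 + (1-p)*1.254253] = 3.504793

Answer: Price = V(0,0) = 3.5048


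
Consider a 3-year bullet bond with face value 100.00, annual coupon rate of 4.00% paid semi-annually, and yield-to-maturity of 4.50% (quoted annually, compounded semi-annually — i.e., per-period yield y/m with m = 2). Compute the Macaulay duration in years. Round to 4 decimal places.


Answer: Macaulay duration = 2.8555 years

Derivation:
Coupon per period c = face * coupon_rate / m = 2.000000
Periods per year m = 2; per-period yield y/m = 0.022500
Number of cashflows N = 6
Cashflows (t years, CF_t, discount factor 1/(1+y/m)^(m*t), PV):
  t = 0.5000: CF_t = 2.000000, DF = 0.977995, PV = 1.955990
  t = 1.0000: CF_t = 2.000000, DF = 0.956474, PV = 1.912949
  t = 1.5000: CF_t = 2.000000, DF = 0.935427, PV = 1.870855
  t = 2.0000: CF_t = 2.000000, DF = 0.914843, PV = 1.829687
  t = 2.5000: CF_t = 2.000000, DF = 0.894712, PV = 1.789425
  t = 3.0000: CF_t = 102.000000, DF = 0.875024, PV = 89.252476
Price P = sum_t PV_t = 98.611381
Macaulay numerator sum_t t * PV_t:
  t * PV_t at t = 0.5000: 0.977995
  t * PV_t at t = 1.0000: 1.912949
  t * PV_t at t = 1.5000: 2.806282
  t * PV_t at t = 2.0000: 3.659373
  t * PV_t at t = 2.5000: 4.473562
  t * PV_t at t = 3.0000: 267.757427
Macaulay duration D = (sum_t t * PV_t) / P = 281.587588 / 98.611381 = 2.855528


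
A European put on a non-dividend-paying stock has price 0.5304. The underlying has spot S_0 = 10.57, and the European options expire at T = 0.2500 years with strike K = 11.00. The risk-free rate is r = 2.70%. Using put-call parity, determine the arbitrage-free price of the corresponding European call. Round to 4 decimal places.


Answer: Call price = 0.1744

Derivation:
Put-call parity: C - P = S_0 * exp(-qT) - K * exp(-rT).
S_0 * exp(-qT) = 10.5700 * 1.00000000 = 10.57000000
K * exp(-rT) = 11.0000 * 0.99327273 = 10.92600003
C = P + S*exp(-qT) - K*exp(-rT)
C = 0.5304 + 10.57000000 - 10.92600003 = 0.1744


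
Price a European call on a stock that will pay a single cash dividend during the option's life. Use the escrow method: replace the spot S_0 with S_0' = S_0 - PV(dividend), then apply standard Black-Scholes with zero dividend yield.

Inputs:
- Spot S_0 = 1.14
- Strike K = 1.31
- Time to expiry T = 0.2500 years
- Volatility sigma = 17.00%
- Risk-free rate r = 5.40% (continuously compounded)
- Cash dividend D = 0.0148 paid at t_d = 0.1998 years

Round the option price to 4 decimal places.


Answer: Price = 0.0022

Derivation:
PV(D) = D * exp(-r * t_d) = 0.0148 * 0.98926879 = 0.01464118
S_0' = S_0 - PV(D) = 1.1400 - 0.01464118 = 1.12535882
d1 = (ln(S_0'/K) + (r + sigma^2/2)*T) / (sigma*sqrt(T)) = -1.58603176
d2 = d1 - sigma*sqrt(T) = -1.67103176
exp(-rT) = 0.98659072
N(d1) = 0.05636605; N(d2) = 0.04735770
C = S_0' * N(d1) - K * exp(-rT) * N(d2) = 1.12535882 * 0.05636605 - 1.3100 * 0.98659072 * 0.04735770 = 0.0022


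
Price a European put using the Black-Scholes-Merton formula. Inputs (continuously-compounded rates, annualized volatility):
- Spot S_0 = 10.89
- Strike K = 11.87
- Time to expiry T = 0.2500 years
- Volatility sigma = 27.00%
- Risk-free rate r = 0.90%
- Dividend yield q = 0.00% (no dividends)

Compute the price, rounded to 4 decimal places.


Answer: Price = 1.2026

Derivation:
d1 = (ln(S/K) + (r - q + 0.5*sigma^2) * T) / (sigma * sqrt(T)) = -0.55412423
d2 = d1 - sigma * sqrt(T) = -0.68912423
exp(-rT) = 0.99775253; exp(-qT) = 1.00000000
P = K * exp(-rT) * N(-d2) - S_0 * exp(-qT) * N(-d1)
N(-d1) = 0.71025309; N(-d2) = 0.75462745
P = 11.8700 * 0.99775253 * 0.75462745 - 10.8900 * 1.00000000 * 0.71025309 = 1.2026


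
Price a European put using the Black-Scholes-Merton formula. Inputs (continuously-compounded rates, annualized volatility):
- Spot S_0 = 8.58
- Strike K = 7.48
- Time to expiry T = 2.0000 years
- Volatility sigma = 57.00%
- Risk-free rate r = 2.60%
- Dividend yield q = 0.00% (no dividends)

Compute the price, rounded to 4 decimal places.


Answer: Price = 1.7788

Derivation:
d1 = (ln(S/K) + (r - q + 0.5*sigma^2) * T) / (sigma * sqrt(T)) = 0.63776209
d2 = d1 - sigma * sqrt(T) = -0.16833964
exp(-rT) = 0.94932887; exp(-qT) = 1.00000000
P = K * exp(-rT) * N(-d2) - S_0 * exp(-qT) * N(-d1)
N(-d1) = 0.26181428; N(-d2) = 0.56684196
P = 7.4800 * 0.94932887 * 0.56684196 - 8.5800 * 1.00000000 * 0.26181428 = 1.7788


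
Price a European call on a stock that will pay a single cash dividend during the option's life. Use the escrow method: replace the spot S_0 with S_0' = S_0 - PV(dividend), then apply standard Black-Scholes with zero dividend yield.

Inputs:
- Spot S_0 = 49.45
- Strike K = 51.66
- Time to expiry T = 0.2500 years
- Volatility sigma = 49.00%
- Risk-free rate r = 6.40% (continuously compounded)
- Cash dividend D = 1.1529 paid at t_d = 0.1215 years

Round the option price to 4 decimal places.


PV(D) = D * exp(-r * t_d) = 1.1529 * 0.99225415 = 1.14396982
S_0' = S_0 - PV(D) = 49.4500 - 1.14396982 = 48.30603018
d1 = (ln(S_0'/K) + (r + sigma^2/2)*T) / (sigma*sqrt(T)) = -0.08618321
d2 = d1 - sigma*sqrt(T) = -0.33118321
exp(-rT) = 0.98412732
N(d1) = 0.46566039; N(d2) = 0.37025305
C = S_0' * N(d1) - K * exp(-rT) * N(d2) = 48.30603018 * 0.46566039 - 51.6600 * 0.98412732 * 0.37025305 = 3.6705

Answer: Price = 3.6705


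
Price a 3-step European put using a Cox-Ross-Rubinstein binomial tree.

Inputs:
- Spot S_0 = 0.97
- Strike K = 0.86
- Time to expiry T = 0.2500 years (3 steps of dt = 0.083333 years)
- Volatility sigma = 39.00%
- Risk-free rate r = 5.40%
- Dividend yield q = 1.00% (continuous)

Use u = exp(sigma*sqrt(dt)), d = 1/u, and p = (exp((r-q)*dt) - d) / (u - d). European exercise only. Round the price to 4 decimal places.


Answer: Price = V(0,0) = 0.0222

Derivation:
dt = T/N = 0.083333
u = exp(sigma*sqrt(dt)) = 1.119165; d = 1/u = 0.893523
p = (exp((r-q)*dt) - d) / (u - d) = 0.488164
Discount per step: exp(-r*dt) = 0.995510
Stock lattice S(k, i) with i counting down-moves:
  k=0: S(0,0) = 0.9700
  k=1: S(1,0) = 1.0856; S(1,1) = 0.8667
  k=2: S(2,0) = 1.2150; S(2,1) = 0.9700; S(2,2) = 0.7744
  k=3: S(3,0) = 1.3597; S(3,1) = 1.0856; S(3,2) = 0.8667; S(3,3) = 0.6920
Terminal payoffs V(N, i) = max(K - S_T, 0):
  V(3,0) = 0.000000; V(3,1) = 0.000000; V(3,2) = 0.000000; V(3,3) = 0.168028
Backward induction: V(k, i) = exp(-r*dt) * [p * V(k+1, i) + (1-p) * V(k+1, i+1)].
  V(2,0) = exp(-r*dt) * [p*0.000000 + (1-p)*0.000000] = 0.000000
  V(2,1) = exp(-r*dt) * [p*0.000000 + (1-p)*0.000000] = 0.000000
  V(2,2) = exp(-r*dt) * [p*0.000000 + (1-p)*0.168028] = 0.085616
  V(1,0) = exp(-r*dt) * [p*0.000000 + (1-p)*0.000000] = 0.000000
  V(1,1) = exp(-r*dt) * [p*0.000000 + (1-p)*0.085616] = 0.043625
  V(0,0) = exp(-r*dt) * [p*0.000000 + (1-p)*0.043625] = 0.022229


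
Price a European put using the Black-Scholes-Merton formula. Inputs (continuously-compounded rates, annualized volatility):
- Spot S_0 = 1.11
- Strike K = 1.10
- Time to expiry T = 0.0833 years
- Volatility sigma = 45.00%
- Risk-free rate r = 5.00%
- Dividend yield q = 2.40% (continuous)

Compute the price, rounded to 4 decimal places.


d1 = (ln(S/K) + (r - q + 0.5*sigma^2) * T) / (sigma * sqrt(T)) = 0.15129419
d2 = d1 - sigma * sqrt(T) = 0.02141636
exp(-rT) = 0.99584366; exp(-qT) = 0.99800280
P = K * exp(-rT) * N(-d2) - S_0 * exp(-qT) * N(-d1)
N(-d1) = 0.43987183; N(-d2) = 0.49145676
P = 1.1000 * 0.99584366 * 0.49145676 - 1.1100 * 0.99800280 * 0.43987183 = 0.0511

Answer: Price = 0.0511


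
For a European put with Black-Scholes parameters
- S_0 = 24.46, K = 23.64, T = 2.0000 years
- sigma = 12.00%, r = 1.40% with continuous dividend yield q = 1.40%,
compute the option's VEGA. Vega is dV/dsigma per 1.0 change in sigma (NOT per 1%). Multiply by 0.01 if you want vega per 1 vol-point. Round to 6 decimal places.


Answer: Vega = 12.882094

Derivation:
d1 = 0.2857827312; d2 = 0.1160771037
phi(d1) = 0.3829792695; exp(-qT) = 0.9723883668; exp(-rT) = 0.9723883668
Vega = S * exp(-qT) * phi(d1) * sqrt(T) = 24.4600 * 0.9723883668 * 0.3829792695 * 1.4142135624 = 12.882094


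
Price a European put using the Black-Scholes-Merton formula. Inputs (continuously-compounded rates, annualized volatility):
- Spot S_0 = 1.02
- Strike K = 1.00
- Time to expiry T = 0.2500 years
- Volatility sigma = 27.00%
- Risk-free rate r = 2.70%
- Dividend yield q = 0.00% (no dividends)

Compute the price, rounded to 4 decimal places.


Answer: Price = 0.0419

Derivation:
d1 = (ln(S/K) + (r - q + 0.5*sigma^2) * T) / (sigma * sqrt(T)) = 0.26418613
d2 = d1 - sigma * sqrt(T) = 0.12918613
exp(-rT) = 0.99327273; exp(-qT) = 1.00000000
P = K * exp(-rT) * N(-d2) - S_0 * exp(-qT) * N(-d1)
N(-d1) = 0.39581825; N(-d2) = 0.44860519
P = 1.0000 * 0.99327273 * 0.44860519 - 1.0200 * 1.00000000 * 0.39581825 = 0.0419


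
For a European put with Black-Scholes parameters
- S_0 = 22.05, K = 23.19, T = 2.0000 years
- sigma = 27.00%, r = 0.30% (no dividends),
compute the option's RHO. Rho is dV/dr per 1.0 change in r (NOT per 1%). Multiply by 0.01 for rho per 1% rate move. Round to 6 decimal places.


Answer: Rho = -28.614122

Derivation:
d1 = 0.0746166590; d2 = -0.3072210028
phi(d1) = 0.3978332401; exp(-qT) = 1.0000000000; exp(-rT) = 0.9940179641
N(-d2) = 0.6206624199
Rho = -K*T*exp(-rT)*N(-d2) = -23.1900 * 2.0000 * 0.9940179641 * 0.6206624199 = -28.614122


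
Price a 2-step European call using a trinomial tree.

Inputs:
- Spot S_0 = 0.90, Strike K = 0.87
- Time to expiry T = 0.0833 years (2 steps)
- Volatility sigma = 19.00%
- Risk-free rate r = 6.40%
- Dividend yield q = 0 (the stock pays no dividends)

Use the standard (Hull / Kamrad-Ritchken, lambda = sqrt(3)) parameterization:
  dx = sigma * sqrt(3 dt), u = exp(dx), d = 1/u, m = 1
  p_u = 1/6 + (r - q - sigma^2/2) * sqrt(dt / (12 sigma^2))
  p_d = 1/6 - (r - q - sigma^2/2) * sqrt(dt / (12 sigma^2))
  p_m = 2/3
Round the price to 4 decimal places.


dt = T/N = 0.041650; dx = sigma*sqrt(3*dt) = 0.067162
u = exp(dx) = 1.069468; d = 1/u = 0.935044
p_u = 0.180914, p_m = 0.666667, p_d = 0.152419
Discount per step: exp(-r*dt) = 0.997338
Stock lattice S(k, j) with j the centered position index:
  k=0: S(0,+0) = 0.9000
  k=1: S(1,-1) = 0.8415; S(1,+0) = 0.9000; S(1,+1) = 0.9625
  k=2: S(2,-2) = 0.7869; S(2,-1) = 0.8415; S(2,+0) = 0.9000; S(2,+1) = 0.9625; S(2,+2) = 1.0294
Terminal payoffs V(N, j) = max(S_T - K, 0):
  V(2,-2) = 0.000000; V(2,-1) = 0.000000; V(2,+0) = 0.030000; V(2,+1) = 0.092522; V(2,+2) = 0.159386
Backward induction: V(k, j) = exp(-r*dt) * [p_u * V(k+1, j+1) + p_m * V(k+1, j) + p_d * V(k+1, j-1)]
  V(1,-1) = exp(-r*dt) * [p_u*0.030000 + p_m*0.000000 + p_d*0.000000] = 0.005413
  V(1,+0) = exp(-r*dt) * [p_u*0.092522 + p_m*0.030000 + p_d*0.000000] = 0.036641
  V(1,+1) = exp(-r*dt) * [p_u*0.159386 + p_m*0.092522 + p_d*0.030000] = 0.094836
  V(0,+0) = exp(-r*dt) * [p_u*0.094836 + p_m*0.036641 + p_d*0.005413] = 0.042296

Answer: Price = V(0,0) = 0.0423


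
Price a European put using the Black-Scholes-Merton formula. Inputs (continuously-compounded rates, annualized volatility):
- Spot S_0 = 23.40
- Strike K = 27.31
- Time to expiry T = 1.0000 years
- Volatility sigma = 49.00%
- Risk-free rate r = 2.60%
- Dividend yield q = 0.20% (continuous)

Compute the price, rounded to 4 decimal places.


d1 = (ln(S/K) + (r - q + 0.5*sigma^2) * T) / (sigma * sqrt(T)) = -0.02136105
d2 = d1 - sigma * sqrt(T) = -0.51136105
exp(-rT) = 0.97433509; exp(-qT) = 0.99800200
P = K * exp(-rT) * N(-d2) - S_0 * exp(-qT) * N(-d1)
N(-d1) = 0.50852118; N(-d2) = 0.69545087
P = 27.3100 * 0.97433509 * 0.69545087 - 23.4000 * 0.99800200 * 0.50852118 = 6.6297

Answer: Price = 6.6297


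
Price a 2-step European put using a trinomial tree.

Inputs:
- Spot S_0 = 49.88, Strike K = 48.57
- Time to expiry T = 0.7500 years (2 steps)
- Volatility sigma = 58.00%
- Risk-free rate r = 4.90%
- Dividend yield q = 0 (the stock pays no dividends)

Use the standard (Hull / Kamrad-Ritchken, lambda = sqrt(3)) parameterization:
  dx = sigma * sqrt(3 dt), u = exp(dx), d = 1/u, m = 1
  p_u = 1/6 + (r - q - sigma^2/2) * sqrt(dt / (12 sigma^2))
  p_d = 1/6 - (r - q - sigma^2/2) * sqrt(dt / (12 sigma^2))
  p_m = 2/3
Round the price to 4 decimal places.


Answer: Price = V(0,0) = 6.9877

Derivation:
dt = T/N = 0.375000; dx = sigma*sqrt(3*dt) = 0.615183
u = exp(dx) = 1.849995; d = 1/u = 0.540542
p_u = 0.130336, p_m = 0.666667, p_d = 0.202997
Discount per step: exp(-r*dt) = 0.981793
Stock lattice S(k, j) with j the centered position index:
  k=0: S(0,+0) = 49.8800
  k=1: S(1,-1) = 26.9622; S(1,+0) = 49.8800; S(1,+1) = 92.2777
  k=2: S(2,-2) = 14.5742; S(2,-1) = 26.9622; S(2,+0) = 49.8800; S(2,+1) = 92.2777; S(2,+2) = 170.7134
Terminal payoffs V(N, j) = max(K - S_T, 0):
  V(2,-2) = 33.995778; V(2,-1) = 21.607764; V(2,+0) = 0.000000; V(2,+1) = 0.000000; V(2,+2) = 0.000000
Backward induction: V(k, j) = exp(-r*dt) * [p_u * V(k+1, j+1) + p_m * V(k+1, j) + p_d * V(k+1, j-1)]
  V(1,-1) = exp(-r*dt) * [p_u*0.000000 + p_m*21.607764 + p_d*33.995778] = 20.918301
  V(1,+0) = exp(-r*dt) * [p_u*0.000000 + p_m*0.000000 + p_d*21.607764] = 4.306456
  V(1,+1) = exp(-r*dt) * [p_u*0.000000 + p_m*0.000000 + p_d*0.000000] = 0.000000
  V(0,+0) = exp(-r*dt) * [p_u*0.000000 + p_m*4.306456 + p_d*20.918301] = 6.987743


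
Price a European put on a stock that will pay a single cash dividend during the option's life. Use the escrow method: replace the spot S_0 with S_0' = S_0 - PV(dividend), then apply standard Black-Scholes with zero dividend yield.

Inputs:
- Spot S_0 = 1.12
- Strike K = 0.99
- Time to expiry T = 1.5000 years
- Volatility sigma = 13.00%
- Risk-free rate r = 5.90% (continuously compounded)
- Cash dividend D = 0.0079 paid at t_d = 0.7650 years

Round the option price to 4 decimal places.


PV(D) = D * exp(-r * t_d) = 0.0079 * 0.95586843 = 0.00755136
S_0' = S_0 - PV(D) = 1.1200 - 0.00755136 = 1.11244864
d1 = (ln(S_0'/K) + (r + sigma^2/2)*T) / (sigma*sqrt(T)) = 1.36787611
d2 = d1 - sigma*sqrt(T) = 1.20865928
exp(-rT) = 0.91530311
N(-d1) = 0.08567543; N(-d2) = 0.11339689
P = K * exp(-rT) * N(-d2) - S_0' * N(-d1) = 0.9900 * 0.91530311 * 0.11339689 - 1.11244864 * 0.08567543 = 0.0074

Answer: Price = 0.0074


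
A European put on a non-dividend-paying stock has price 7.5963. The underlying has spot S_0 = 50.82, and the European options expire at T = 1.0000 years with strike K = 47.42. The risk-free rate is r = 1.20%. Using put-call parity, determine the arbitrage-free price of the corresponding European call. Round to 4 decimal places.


Answer: Call price = 11.5619

Derivation:
Put-call parity: C - P = S_0 * exp(-qT) - K * exp(-rT).
S_0 * exp(-qT) = 50.8200 * 1.00000000 = 50.82000000
K * exp(-rT) = 47.4200 * 0.98807171 = 46.85436062
C = P + S*exp(-qT) - K*exp(-rT)
C = 7.5963 + 50.82000000 - 46.85436062 = 11.5619


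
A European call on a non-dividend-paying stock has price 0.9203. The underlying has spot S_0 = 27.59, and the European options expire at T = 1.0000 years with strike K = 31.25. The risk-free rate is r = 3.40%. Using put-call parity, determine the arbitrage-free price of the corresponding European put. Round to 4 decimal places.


Answer: Put price = 3.5357

Derivation:
Put-call parity: C - P = S_0 * exp(-qT) - K * exp(-rT).
S_0 * exp(-qT) = 27.5900 * 1.00000000 = 27.59000000
K * exp(-rT) = 31.2500 * 0.96657150 = 30.20535952
P = C - S*exp(-qT) + K*exp(-rT)
P = 0.9203 - 27.59000000 + 30.20535952 = 3.5357


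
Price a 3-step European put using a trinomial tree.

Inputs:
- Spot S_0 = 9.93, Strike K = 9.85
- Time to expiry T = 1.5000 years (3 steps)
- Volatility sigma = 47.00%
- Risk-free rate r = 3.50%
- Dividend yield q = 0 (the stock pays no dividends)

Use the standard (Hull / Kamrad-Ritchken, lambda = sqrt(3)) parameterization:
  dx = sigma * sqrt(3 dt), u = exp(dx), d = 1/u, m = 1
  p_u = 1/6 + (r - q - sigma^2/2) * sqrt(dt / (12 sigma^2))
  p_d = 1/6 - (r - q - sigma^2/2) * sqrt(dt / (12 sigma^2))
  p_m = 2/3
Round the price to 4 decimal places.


Answer: Price = V(0,0) = 1.7083

Derivation:
dt = T/N = 0.500000; dx = sigma*sqrt(3*dt) = 0.575630
u = exp(dx) = 1.778251; d = 1/u = 0.562350
p_u = 0.133898, p_m = 0.666667, p_d = 0.199435
Discount per step: exp(-r*dt) = 0.982652
Stock lattice S(k, j) with j the centered position index:
  k=0: S(0,+0) = 9.9300
  k=1: S(1,-1) = 5.5841; S(1,+0) = 9.9300; S(1,+1) = 17.6580
  k=2: S(2,-2) = 3.1402; S(2,-1) = 5.5841; S(2,+0) = 9.9300; S(2,+1) = 17.6580; S(2,+2) = 31.4004
  k=3: S(3,-3) = 1.7659; S(3,-2) = 3.1402; S(3,-1) = 5.5841; S(3,+0) = 9.9300; S(3,+1) = 17.6580; S(3,+2) = 31.4004; S(3,+3) = 55.8378
Terminal payoffs V(N, j) = max(K - S_T, 0):
  V(3,-3) = 8.084083; V(3,-2) = 6.709757; V(3,-1) = 4.265860; V(3,+0) = 0.000000; V(3,+1) = 0.000000; V(3,+2) = 0.000000; V(3,+3) = 0.000000
Backward induction: V(k, j) = exp(-r*dt) * [p_u * V(k+1, j+1) + p_m * V(k+1, j) + p_d * V(k+1, j-1)]
  V(2,-2) = exp(-r*dt) * [p_u*4.265860 + p_m*6.709757 + p_d*8.084083] = 6.541135
  V(2,-1) = exp(-r*dt) * [p_u*0.000000 + p_m*4.265860 + p_d*6.709757] = 4.109518
  V(2,+0) = exp(-r*dt) * [p_u*0.000000 + p_m*0.000000 + p_d*4.265860] = 0.836003
  V(2,+1) = exp(-r*dt) * [p_u*0.000000 + p_m*0.000000 + p_d*0.000000] = 0.000000
  V(2,+2) = exp(-r*dt) * [p_u*0.000000 + p_m*0.000000 + p_d*0.000000] = 0.000000
  V(1,-1) = exp(-r*dt) * [p_u*0.836003 + p_m*4.109518 + p_d*6.541135] = 4.084050
  V(1,+0) = exp(-r*dt) * [p_u*0.000000 + p_m*0.836003 + p_d*4.109518] = 1.353031
  V(1,+1) = exp(-r*dt) * [p_u*0.000000 + p_m*0.000000 + p_d*0.836003] = 0.163836
  V(0,+0) = exp(-r*dt) * [p_u*0.163836 + p_m*1.353031 + p_d*4.084050] = 1.708303


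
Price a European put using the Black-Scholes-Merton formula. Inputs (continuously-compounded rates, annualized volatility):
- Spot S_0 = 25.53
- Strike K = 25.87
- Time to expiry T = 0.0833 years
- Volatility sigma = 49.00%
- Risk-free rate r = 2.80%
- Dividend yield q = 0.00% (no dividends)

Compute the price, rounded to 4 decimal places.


d1 = (ln(S/K) + (r - q + 0.5*sigma^2) * T) / (sigma * sqrt(T)) = -0.00634411
d2 = d1 - sigma * sqrt(T) = -0.14776663
exp(-rT) = 0.99767032; exp(-qT) = 1.00000000
P = K * exp(-rT) * N(-d2) - S_0 * exp(-qT) * N(-d1)
N(-d1) = 0.50253092; N(-d2) = 0.55873653
P = 25.8700 * 0.99767032 * 0.55873653 - 25.5300 * 1.00000000 * 0.50253092 = 1.5912

Answer: Price = 1.5912


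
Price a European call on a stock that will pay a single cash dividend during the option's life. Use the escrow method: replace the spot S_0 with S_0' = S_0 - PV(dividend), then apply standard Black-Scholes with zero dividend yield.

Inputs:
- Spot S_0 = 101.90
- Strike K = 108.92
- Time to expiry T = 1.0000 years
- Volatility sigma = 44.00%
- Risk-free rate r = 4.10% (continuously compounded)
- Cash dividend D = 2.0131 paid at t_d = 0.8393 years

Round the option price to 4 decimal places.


PV(D) = D * exp(-r * t_d) = 2.0131 * 0.96617404 = 1.94500495
S_0' = S_0 - PV(D) = 101.9000 - 1.94500495 = 99.95499505
d1 = (ln(S_0'/K) + (r + sigma^2/2)*T) / (sigma*sqrt(T)) = 0.11796902
d2 = d1 - sigma*sqrt(T) = -0.32203098
exp(-rT) = 0.95982913
N(d1) = 0.54695390; N(d2) = 0.37371461
C = S_0' * N(d1) - K * exp(-rT) * N(d2) = 99.95499505 * 0.54695390 - 108.9200 * 0.95982913 * 0.37371461 = 15.6009

Answer: Price = 15.6009


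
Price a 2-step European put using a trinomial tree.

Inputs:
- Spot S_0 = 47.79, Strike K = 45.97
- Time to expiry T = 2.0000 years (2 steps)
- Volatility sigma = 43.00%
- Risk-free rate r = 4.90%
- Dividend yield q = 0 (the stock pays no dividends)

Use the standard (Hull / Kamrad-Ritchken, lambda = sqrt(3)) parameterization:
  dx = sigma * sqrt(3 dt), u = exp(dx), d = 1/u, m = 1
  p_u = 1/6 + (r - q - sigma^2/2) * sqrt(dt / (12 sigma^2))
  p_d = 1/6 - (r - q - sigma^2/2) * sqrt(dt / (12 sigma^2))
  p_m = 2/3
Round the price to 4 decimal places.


Answer: Price = V(0,0) = 6.7345

Derivation:
dt = T/N = 1.000000; dx = sigma*sqrt(3*dt) = 0.744782
u = exp(dx) = 2.105982; d = 1/u = 0.474838
p_u = 0.137497, p_m = 0.666667, p_d = 0.195836
Discount per step: exp(-r*dt) = 0.952181
Stock lattice S(k, j) with j the centered position index:
  k=0: S(0,+0) = 47.7900
  k=1: S(1,-1) = 22.6925; S(1,+0) = 47.7900; S(1,+1) = 100.6449
  k=2: S(2,-2) = 10.7753; S(2,-1) = 22.6925; S(2,+0) = 47.7900; S(2,+1) = 100.6449; S(2,+2) = 211.9563
Terminal payoffs V(N, j) = max(K - S_T, 0):
  V(2,-2) = 35.194741; V(2,-1) = 23.277498; V(2,+0) = 0.000000; V(2,+1) = 0.000000; V(2,+2) = 0.000000
Backward induction: V(k, j) = exp(-r*dt) * [p_u * V(k+1, j+1) + p_m * V(k+1, j) + p_d * V(k+1, j-1)]
  V(1,-1) = exp(-r*dt) * [p_u*0.000000 + p_m*23.277498 + p_d*35.194741] = 21.339083
  V(1,+0) = exp(-r*dt) * [p_u*0.000000 + p_m*0.000000 + p_d*23.277498] = 4.340593
  V(1,+1) = exp(-r*dt) * [p_u*0.000000 + p_m*0.000000 + p_d*0.000000] = 0.000000
  V(0,+0) = exp(-r*dt) * [p_u*0.000000 + p_m*4.340593 + p_d*21.339083] = 6.734487


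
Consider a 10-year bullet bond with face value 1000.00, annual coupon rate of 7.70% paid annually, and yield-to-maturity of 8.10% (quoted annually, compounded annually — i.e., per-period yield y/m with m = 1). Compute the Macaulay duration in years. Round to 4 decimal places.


Answer: Macaulay duration = 7.2857 years

Derivation:
Coupon per period c = face * coupon_rate / m = 77.000000
Periods per year m = 1; per-period yield y/m = 0.081000
Number of cashflows N = 10
Cashflows (t years, CF_t, discount factor 1/(1+y/m)^(m*t), PV):
  t = 1.0000: CF_t = 77.000000, DF = 0.925069, PV = 71.230342
  t = 2.0000: CF_t = 77.000000, DF = 0.855753, PV = 65.893009
  t = 3.0000: CF_t = 77.000000, DF = 0.791631, PV = 60.955605
  t = 4.0000: CF_t = 77.000000, DF = 0.732314, PV = 56.388163
  t = 5.0000: CF_t = 77.000000, DF = 0.677441, PV = 52.162963
  t = 6.0000: CF_t = 77.000000, DF = 0.626680, PV = 48.254360
  t = 7.0000: CF_t = 77.000000, DF = 0.579722, PV = 44.638631
  t = 8.0000: CF_t = 77.000000, DF = 0.536284, PV = 41.293831
  t = 9.0000: CF_t = 77.000000, DF = 0.496099, PV = 38.199658
  t = 10.0000: CF_t = 1077.000000, DF = 0.458926, PV = 494.263754
Price P = sum_t PV_t = 973.280317
Macaulay numerator sum_t t * PV_t:
  t * PV_t at t = 1.0000: 71.230342
  t * PV_t at t = 2.0000: 131.786017
  t * PV_t at t = 3.0000: 182.866814
  t * PV_t at t = 4.0000: 225.552653
  t * PV_t at t = 5.0000: 260.814817
  t * PV_t at t = 6.0000: 289.526161
  t * PV_t at t = 7.0000: 312.470417
  t * PV_t at t = 8.0000: 330.350646
  t * PV_t at t = 9.0000: 343.796926
  t * PV_t at t = 10.0000: 4942.637544
Macaulay duration D = (sum_t t * PV_t) / P = 7091.032338 / 973.280317 = 7.285704


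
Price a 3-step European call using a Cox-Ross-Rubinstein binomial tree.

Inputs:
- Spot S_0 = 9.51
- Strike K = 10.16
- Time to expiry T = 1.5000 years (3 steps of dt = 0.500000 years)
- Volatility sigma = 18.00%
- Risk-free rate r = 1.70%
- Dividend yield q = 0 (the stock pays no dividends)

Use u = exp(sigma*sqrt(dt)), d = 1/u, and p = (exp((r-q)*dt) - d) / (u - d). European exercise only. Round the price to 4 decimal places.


dt = T/N = 0.500000
u = exp(sigma*sqrt(dt)) = 1.135734; d = 1/u = 0.880488
p = (exp((r-q)*dt) - d) / (u - d) = 0.501666
Discount per step: exp(-r*dt) = 0.991536
Stock lattice S(k, i) with i counting down-moves:
  k=0: S(0,0) = 9.5100
  k=1: S(1,0) = 10.8008; S(1,1) = 8.3734
  k=2: S(2,0) = 12.2669; S(2,1) = 9.5100; S(2,2) = 7.3727
  k=3: S(3,0) = 13.9319; S(3,1) = 10.8008; S(3,2) = 8.3734; S(3,3) = 6.4916
Terminal payoffs V(N, i) = max(S_T - K, 0):
  V(3,0) = 3.771905; V(3,1) = 0.640831; V(3,2) = 0.000000; V(3,3) = 0.000000
Backward induction: V(k, i) = exp(-r*dt) * [p * V(k+1, i) + (1-p) * V(k+1, i+1)].
  V(2,0) = exp(-r*dt) * [p*3.771905 + (1-p)*0.640831] = 2.192866
  V(2,1) = exp(-r*dt) * [p*0.640831 + (1-p)*0.000000] = 0.318762
  V(2,2) = exp(-r*dt) * [p*0.000000 + (1-p)*0.000000] = 0.000000
  V(1,0) = exp(-r*dt) * [p*2.192866 + (1-p)*0.318762] = 1.248281
  V(1,1) = exp(-r*dt) * [p*0.318762 + (1-p)*0.000000] = 0.158559
  V(0,0) = exp(-r*dt) * [p*1.248281 + (1-p)*0.158559] = 0.699267

Answer: Price = V(0,0) = 0.6993


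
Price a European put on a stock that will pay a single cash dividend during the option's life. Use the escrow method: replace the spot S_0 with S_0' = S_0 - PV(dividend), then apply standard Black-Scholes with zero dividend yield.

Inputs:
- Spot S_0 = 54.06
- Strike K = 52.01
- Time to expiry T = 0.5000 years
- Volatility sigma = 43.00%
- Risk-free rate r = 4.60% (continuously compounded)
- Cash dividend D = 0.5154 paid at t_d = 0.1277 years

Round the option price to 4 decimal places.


PV(D) = D * exp(-r * t_d) = 0.5154 * 0.99414302 = 0.51238131
S_0' = S_0 - PV(D) = 54.0600 - 0.51238131 = 53.54761869
d1 = (ln(S_0'/K) + (r + sigma^2/2)*T) / (sigma*sqrt(T)) = 0.32349418
d2 = d1 - sigma*sqrt(T) = 0.01943826
exp(-rT) = 0.97726248
N(-d1) = 0.37316051; N(-d2) = 0.49224574
P = K * exp(-rT) * N(-d2) - S_0' * N(-d1) = 52.0100 * 0.97726248 * 0.49224574 - 53.54761869 * 0.37316051 = 5.0377

Answer: Price = 5.0377


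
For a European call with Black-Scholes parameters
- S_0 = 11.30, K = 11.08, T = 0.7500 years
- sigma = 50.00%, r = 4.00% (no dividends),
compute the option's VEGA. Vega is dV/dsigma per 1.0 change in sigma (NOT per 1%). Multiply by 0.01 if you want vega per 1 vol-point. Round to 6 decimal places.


Answer: Vega = 3.695732

Derivation:
d1 = 0.3311936204; d2 = -0.1018190815
phi(d1) = 0.3776516231; exp(-qT) = 1.0000000000; exp(-rT) = 0.9704455335
Vega = S * exp(-qT) * phi(d1) * sqrt(T) = 11.3000 * 1.0000000000 * 0.3776516231 * 0.8660254038 = 3.695732


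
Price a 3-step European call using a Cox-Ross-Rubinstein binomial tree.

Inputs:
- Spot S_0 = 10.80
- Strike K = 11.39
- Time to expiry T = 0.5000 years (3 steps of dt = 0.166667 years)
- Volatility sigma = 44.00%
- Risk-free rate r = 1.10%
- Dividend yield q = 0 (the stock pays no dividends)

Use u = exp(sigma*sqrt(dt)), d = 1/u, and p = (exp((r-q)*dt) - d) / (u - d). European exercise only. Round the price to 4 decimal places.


dt = T/N = 0.166667
u = exp(sigma*sqrt(dt)) = 1.196774; d = 1/u = 0.835580
p = (exp((r-q)*dt) - d) / (u - d) = 0.460293
Discount per step: exp(-r*dt) = 0.998168
Stock lattice S(k, i) with i counting down-moves:
  k=0: S(0,0) = 10.8000
  k=1: S(1,0) = 12.9252; S(1,1) = 9.0243
  k=2: S(2,0) = 15.4685; S(2,1) = 10.8000; S(2,2) = 7.5405
  k=3: S(3,0) = 18.5123; S(3,1) = 12.9252; S(3,2) = 9.0243; S(3,3) = 6.3007
Terminal payoffs V(N, i) = max(S_T - K, 0):
  V(3,0) = 7.122272; V(3,1) = 1.535155; V(3,2) = 0.000000; V(3,3) = 0.000000
Backward induction: V(k, i) = exp(-r*dt) * [p * V(k+1, i) + (1-p) * V(k+1, i+1)].
  V(2,0) = exp(-r*dt) * [p*7.122272 + (1-p)*1.535155] = 4.099346
  V(2,1) = exp(-r*dt) * [p*1.535155 + (1-p)*0.000000] = 0.705327
  V(2,2) = exp(-r*dt) * [p*0.000000 + (1-p)*0.000000] = 0.000000
  V(1,0) = exp(-r*dt) * [p*4.099346 + (1-p)*0.705327] = 2.263419
  V(1,1) = exp(-r*dt) * [p*0.705327 + (1-p)*0.000000] = 0.324063
  V(0,0) = exp(-r*dt) * [p*2.263419 + (1-p)*0.324063] = 1.214507

Answer: Price = V(0,0) = 1.2145


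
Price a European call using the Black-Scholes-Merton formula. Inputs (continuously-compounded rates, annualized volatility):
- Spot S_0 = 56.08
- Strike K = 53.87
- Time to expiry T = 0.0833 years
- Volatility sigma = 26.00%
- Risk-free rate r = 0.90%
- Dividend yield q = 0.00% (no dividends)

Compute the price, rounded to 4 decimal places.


Answer: Price = 3.0089

Derivation:
d1 = (ln(S/K) + (r - q + 0.5*sigma^2) * T) / (sigma * sqrt(T)) = 0.58329479
d2 = d1 - sigma * sqrt(T) = 0.50825427
exp(-rT) = 0.99925058; exp(-qT) = 1.00000000
C = S_0 * exp(-qT) * N(d1) - K * exp(-rT) * N(d2)
N(d1) = 0.72015257; N(d2) = 0.69436248
C = 56.0800 * 1.00000000 * 0.72015257 - 53.8700 * 0.99925058 * 0.69436248 = 3.0089


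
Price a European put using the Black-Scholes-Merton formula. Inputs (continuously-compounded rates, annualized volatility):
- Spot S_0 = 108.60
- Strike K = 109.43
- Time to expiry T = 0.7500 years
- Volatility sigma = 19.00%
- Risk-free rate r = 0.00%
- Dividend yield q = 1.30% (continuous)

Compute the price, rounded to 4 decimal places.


d1 = (ln(S/K) + (r - q + 0.5*sigma^2) * T) / (sigma * sqrt(T)) = -0.02325304
d2 = d1 - sigma * sqrt(T) = -0.18779787
exp(-rT) = 1.00000000; exp(-qT) = 0.99029738
P = K * exp(-rT) * N(-d2) - S_0 * exp(-qT) * N(-d1)
N(-d1) = 0.50927579; N(-d2) = 0.57448245
P = 109.4300 * 1.00000000 * 0.57448245 - 108.6000 * 0.99029738 * 0.50927579 = 8.0949

Answer: Price = 8.0949


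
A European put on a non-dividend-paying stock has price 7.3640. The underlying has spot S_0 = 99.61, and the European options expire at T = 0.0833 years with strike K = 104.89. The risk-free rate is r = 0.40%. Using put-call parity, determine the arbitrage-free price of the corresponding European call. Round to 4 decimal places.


Answer: Call price = 2.1189

Derivation:
Put-call parity: C - P = S_0 * exp(-qT) - K * exp(-rT).
S_0 * exp(-qT) = 99.6100 * 1.00000000 = 99.61000000
K * exp(-rT) = 104.8900 * 0.99966686 = 104.85505647
C = P + S*exp(-qT) - K*exp(-rT)
C = 7.3640 + 99.61000000 - 104.85505647 = 2.1189


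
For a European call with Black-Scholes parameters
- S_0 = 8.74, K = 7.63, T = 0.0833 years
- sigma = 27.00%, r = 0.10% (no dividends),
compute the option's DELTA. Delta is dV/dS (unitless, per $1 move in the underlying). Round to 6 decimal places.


Answer: Delta = 0.962705

Derivation:
d1 = 1.7829824171; d2 = 1.7050557208
phi(d1) = 0.0813941657; exp(-qT) = 1.0000000000; exp(-rT) = 0.9999167035
N(d1) = 0.9627054172
Delta = exp(-qT) * N(d1) = 1.0000000000 * 0.9627054172 = 0.962705


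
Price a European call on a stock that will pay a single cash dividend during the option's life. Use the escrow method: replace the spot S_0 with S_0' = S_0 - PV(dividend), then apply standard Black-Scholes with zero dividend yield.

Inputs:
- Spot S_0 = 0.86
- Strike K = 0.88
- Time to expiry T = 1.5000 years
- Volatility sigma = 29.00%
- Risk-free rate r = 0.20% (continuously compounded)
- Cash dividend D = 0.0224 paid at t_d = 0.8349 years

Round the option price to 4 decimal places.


PV(D) = D * exp(-r * t_d) = 0.0224 * 0.99833159 = 0.02236263
S_0' = S_0 - PV(D) = 0.8600 - 0.02236263 = 0.83763737
d1 = (ln(S_0'/K) + (r + sigma^2/2)*T) / (sigma*sqrt(T)) = 0.04712697
d2 = d1 - sigma*sqrt(T) = -0.30804904
exp(-rT) = 0.99700450
N(d1) = 0.51879398; N(d2) = 0.37902251
C = S_0' * N(d1) - K * exp(-rT) * N(d2) = 0.83763737 * 0.51879398 - 0.8800 * 0.99700450 * 0.37902251 = 0.1020

Answer: Price = 0.1020


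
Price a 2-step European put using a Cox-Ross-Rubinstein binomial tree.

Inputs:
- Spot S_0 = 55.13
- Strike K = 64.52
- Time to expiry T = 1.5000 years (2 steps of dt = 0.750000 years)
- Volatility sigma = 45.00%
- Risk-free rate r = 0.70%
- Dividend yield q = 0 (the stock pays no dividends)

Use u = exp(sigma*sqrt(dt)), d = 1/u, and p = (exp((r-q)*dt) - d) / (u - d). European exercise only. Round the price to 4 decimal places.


Answer: Price = V(0,0) = 17.9942

Derivation:
dt = T/N = 0.750000
u = exp(sigma*sqrt(dt)) = 1.476555; d = 1/u = 0.677252
p = (exp((r-q)*dt) - d) / (u - d) = 0.410372
Discount per step: exp(-r*dt) = 0.994764
Stock lattice S(k, i) with i counting down-moves:
  k=0: S(0,0) = 55.1300
  k=1: S(1,0) = 81.4025; S(1,1) = 37.3369
  k=2: S(2,0) = 120.1952; S(2,1) = 55.1300; S(2,2) = 25.2865
Terminal payoffs V(N, i) = max(K - S_T, 0):
  V(2,0) = 0.000000; V(2,1) = 9.390000; V(2,2) = 39.233487
Backward induction: V(k, i) = exp(-r*dt) * [p * V(k+1, i) + (1-p) * V(k+1, i+1)].
  V(1,0) = exp(-r*dt) * [p*0.000000 + (1-p)*9.390000] = 5.507613
  V(1,1) = exp(-r*dt) * [p*9.390000 + (1-p)*39.233487] = 26.845239
  V(0,0) = exp(-r*dt) * [p*5.507613 + (1-p)*26.845239] = 17.994152


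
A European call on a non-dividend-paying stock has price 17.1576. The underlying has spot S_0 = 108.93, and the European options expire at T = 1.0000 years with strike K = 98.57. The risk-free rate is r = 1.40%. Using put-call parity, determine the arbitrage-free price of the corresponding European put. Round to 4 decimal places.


Put-call parity: C - P = S_0 * exp(-qT) - K * exp(-rT).
S_0 * exp(-qT) = 108.9300 * 1.00000000 = 108.93000000
K * exp(-rT) = 98.5700 * 0.98609754 = 97.19963494
P = C - S*exp(-qT) + K*exp(-rT)
P = 17.1576 - 108.93000000 + 97.19963494 = 5.4272

Answer: Put price = 5.4272


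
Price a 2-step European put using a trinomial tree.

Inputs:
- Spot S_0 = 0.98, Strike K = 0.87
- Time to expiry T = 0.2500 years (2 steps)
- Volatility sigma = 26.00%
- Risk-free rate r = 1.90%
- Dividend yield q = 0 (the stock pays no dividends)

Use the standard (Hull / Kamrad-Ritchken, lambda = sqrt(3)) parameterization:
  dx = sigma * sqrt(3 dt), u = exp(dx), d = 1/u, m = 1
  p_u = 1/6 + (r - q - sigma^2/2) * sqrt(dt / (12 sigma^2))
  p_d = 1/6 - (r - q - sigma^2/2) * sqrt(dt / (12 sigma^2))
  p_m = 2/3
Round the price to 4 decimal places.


dt = T/N = 0.125000; dx = sigma*sqrt(3*dt) = 0.159217
u = exp(dx) = 1.172592; d = 1/u = 0.852811
p_u = 0.160857, p_m = 0.666667, p_d = 0.172476
Discount per step: exp(-r*dt) = 0.997628
Stock lattice S(k, j) with j the centered position index:
  k=0: S(0,+0) = 0.9800
  k=1: S(1,-1) = 0.8358; S(1,+0) = 0.9800; S(1,+1) = 1.1491
  k=2: S(2,-2) = 0.7127; S(2,-1) = 0.8358; S(2,+0) = 0.9800; S(2,+1) = 1.1491; S(2,+2) = 1.3475
Terminal payoffs V(N, j) = max(K - S_T, 0):
  V(2,-2) = 0.157258; V(2,-1) = 0.034245; V(2,+0) = 0.000000; V(2,+1) = 0.000000; V(2,+2) = 0.000000
Backward induction: V(k, j) = exp(-r*dt) * [p_u * V(k+1, j+1) + p_m * V(k+1, j) + p_d * V(k+1, j-1)]
  V(1,-1) = exp(-r*dt) * [p_u*0.000000 + p_m*0.034245 + p_d*0.157258] = 0.049835
  V(1,+0) = exp(-r*dt) * [p_u*0.000000 + p_m*0.000000 + p_d*0.034245] = 0.005892
  V(1,+1) = exp(-r*dt) * [p_u*0.000000 + p_m*0.000000 + p_d*0.000000] = 0.000000
  V(0,+0) = exp(-r*dt) * [p_u*0.000000 + p_m*0.005892 + p_d*0.049835] = 0.012494

Answer: Price = V(0,0) = 0.0125


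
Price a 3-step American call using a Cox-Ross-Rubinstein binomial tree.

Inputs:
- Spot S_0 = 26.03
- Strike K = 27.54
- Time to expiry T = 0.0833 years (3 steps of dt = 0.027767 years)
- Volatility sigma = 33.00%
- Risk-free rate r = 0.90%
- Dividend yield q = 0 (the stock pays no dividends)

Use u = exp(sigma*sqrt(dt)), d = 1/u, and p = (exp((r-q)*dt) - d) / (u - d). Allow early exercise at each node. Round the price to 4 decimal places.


dt = T/N = 0.027767
u = exp(sigma*sqrt(dt)) = 1.056529; d = 1/u = 0.946496
p = (exp((r-q)*dt) - d) / (u - d) = 0.488528
Discount per step: exp(-r*dt) = 0.999750
Stock lattice S(k, i) with i counting down-moves:
  k=0: S(0,0) = 26.0300
  k=1: S(1,0) = 27.5014; S(1,1) = 24.6373
  k=2: S(2,0) = 29.0561; S(2,1) = 26.0300; S(2,2) = 23.3191
  k=3: S(3,0) = 30.6986; S(3,1) = 27.5014; S(3,2) = 24.6373; S(3,3) = 22.0714
Terminal payoffs V(N, i) = max(S_T - K, 0):
  V(3,0) = 3.158590; V(3,1) = 0.000000; V(3,2) = 0.000000; V(3,3) = 0.000000
Backward induction: V(k, i) = exp(-r*dt) * [p * V(k+1, i) + (1-p) * V(k+1, i+1)]; then take max(V_cont, immediate exercise) for American.
  V(2,0) = exp(-r*dt) * [p*3.158590 + (1-p)*0.000000] = 1.542673; exercise = 1.516079; V(2,0) = max -> 1.542673
  V(2,1) = exp(-r*dt) * [p*0.000000 + (1-p)*0.000000] = 0.000000; exercise = 0.000000; V(2,1) = max -> 0.000000
  V(2,2) = exp(-r*dt) * [p*0.000000 + (1-p)*0.000000] = 0.000000; exercise = 0.000000; V(2,2) = max -> 0.000000
  V(1,0) = exp(-r*dt) * [p*1.542673 + (1-p)*0.000000] = 0.753450; exercise = 0.000000; V(1,0) = max -> 0.753450
  V(1,1) = exp(-r*dt) * [p*0.000000 + (1-p)*0.000000] = 0.000000; exercise = 0.000000; V(1,1) = max -> 0.000000
  V(0,0) = exp(-r*dt) * [p*0.753450 + (1-p)*0.000000] = 0.367989; exercise = 0.000000; V(0,0) = max -> 0.367989

Answer: Price = V(0,0) = 0.3680


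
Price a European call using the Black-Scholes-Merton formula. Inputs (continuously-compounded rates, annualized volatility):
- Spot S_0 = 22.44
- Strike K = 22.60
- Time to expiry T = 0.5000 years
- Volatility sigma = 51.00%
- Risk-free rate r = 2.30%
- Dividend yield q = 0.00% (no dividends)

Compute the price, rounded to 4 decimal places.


d1 = (ln(S/K) + (r - q + 0.5*sigma^2) * T) / (sigma * sqrt(T)) = 0.19249991
d2 = d1 - sigma * sqrt(T) = -0.16812455
exp(-rT) = 0.98856587; exp(-qT) = 1.00000000
C = S_0 * exp(-qT) * N(d1) - K * exp(-rT) * N(d2)
N(d1) = 0.57632468; N(d2) = 0.43324265
C = 22.4400 * 1.00000000 * 0.57632468 - 22.6000 * 0.98856587 * 0.43324265 = 3.2534

Answer: Price = 3.2534
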